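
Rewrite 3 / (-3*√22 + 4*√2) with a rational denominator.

(-9*√22 - 12*√2)/166

Multiply numerator and denominator by 4*√2 + 3*√22.
Denominator becomes -166; numerator becomes 12*√2 + 9*√22.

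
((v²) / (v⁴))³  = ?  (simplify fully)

v^(-6)

Inside the bracket: (v^-2)
Raise to the power 3: (v^-6)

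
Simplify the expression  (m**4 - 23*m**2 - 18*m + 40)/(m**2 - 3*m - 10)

Factor: m**4 - 23*m**2 - 18*m + 40 = (m - 5)*(m + 2)*(m + 4)*(m - 1);  m**2 - 3*m - 10 = (m + 2)*(m - 5)
Cancel the common factors (m + 2), (m - 5).

m**2 + 3*m - 4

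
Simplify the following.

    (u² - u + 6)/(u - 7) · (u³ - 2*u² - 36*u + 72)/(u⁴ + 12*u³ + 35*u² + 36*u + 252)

Factor: u³ - 2*u² - 36*u + 72 = (u + 6)·(u - 6)·(u - 2);  u⁴ + 12*u³ + 35*u² + 36*u + 252 = (u² - u + 6)·(u + 6)·(u + 7)
Cancel the common factors (u² - u + 6), (u + 6).

(u² - 8*u + 12)/(u² - 49)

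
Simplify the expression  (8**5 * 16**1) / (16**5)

2**(-1)

8**5 = 2**15; 16**1 = 2**4; 16**5 = 2**20
Combine exponents: 2**(-1)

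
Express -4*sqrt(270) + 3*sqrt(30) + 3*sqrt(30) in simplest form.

-6*sqrt(30)

4*sqrt(270) = 12*sqrt(30); 3*sqrt(30) = 3*sqrt(30); 3*sqrt(30) = 3*sqrt(30)
Combine: (-12 + 3 + 3)·sqrt(30) = -6*sqrt(30)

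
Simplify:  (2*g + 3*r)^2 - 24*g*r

(2*g - 3*r)^2

Expanding gives 4*g^2 - 12*g*r + 9*r^2, a perfect square.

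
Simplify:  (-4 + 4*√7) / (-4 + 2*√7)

(2*√7 + 10)/3

Multiply numerator and denominator by -2*√7 - 4.
Denominator becomes -12; numerator becomes -40 - 8*√7.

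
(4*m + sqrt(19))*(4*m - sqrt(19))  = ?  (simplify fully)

Product of conjugates: (P+Q)(P-Q) = P^2 - Q^2.

16*m^2 - 19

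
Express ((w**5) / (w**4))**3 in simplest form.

w**3

Inside the bracket: w**1
Raise to the power 3: w**3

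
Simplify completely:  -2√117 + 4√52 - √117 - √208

-5*√13

2√117 = 6*√13; 4√52 = 8*√13; √117 = 3*√13; √208 = 4*√13
Combine: (-6 + 8 - 3 - 4)·√13 = -5*√13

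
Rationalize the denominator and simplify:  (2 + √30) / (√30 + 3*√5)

(-30 - 2*√30 + 6*√5 + 15*√6)/15

Multiply numerator and denominator by -3*√5 + √30.
Denominator becomes -15; numerator becomes -15*√6 - 6*√5 + 2*√30 + 30.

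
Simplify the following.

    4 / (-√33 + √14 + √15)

(2*√33 + 16*√15 + 17*√14 + 3*√770)/103

Group as (√14 + √15) - √33; multiply by (√14 + √15) + √33, then rationalise the remaining surd.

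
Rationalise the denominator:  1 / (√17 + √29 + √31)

(-2*√15283 + 15*√31 + 19*√29 + 43*√17)/1747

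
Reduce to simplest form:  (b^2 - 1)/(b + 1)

Factor: b^2 - 1 = (b + 1)*(b - 1)
Cancel the common factor (b + 1).

b - 1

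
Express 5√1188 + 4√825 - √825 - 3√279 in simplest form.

5√1188 = 30*√33; 4√825 = 20*√33; √825 = 5*√33; 3√279 = 9*√31

-9*√31 + 45*√33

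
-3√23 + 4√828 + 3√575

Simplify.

3√23 = 3*√23; 4√828 = 24*√23; 3√575 = 15*√23
Combine: (-3 + 24 + 15)·√23 = 36*√23

36*√23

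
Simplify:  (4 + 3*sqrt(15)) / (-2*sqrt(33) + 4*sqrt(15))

(4*sqrt(33) + 8*sqrt(15) + 9*sqrt(55) + 90)/54

Multiply numerator and denominator by 2*sqrt(33) + 4*sqrt(15).
Denominator becomes 108; numerator becomes 8*sqrt(33) + 16*sqrt(15) + 18*sqrt(55) + 180.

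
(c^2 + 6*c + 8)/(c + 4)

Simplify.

c + 2

Factor: c^2 + 6*c + 8 = (c + 2)*(c + 4)
Cancel the common factor (c + 4).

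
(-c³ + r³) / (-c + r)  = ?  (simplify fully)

c² + c*r + r²

Factor as (a-b)(a^2+ab+b^2) with a=r, b=c.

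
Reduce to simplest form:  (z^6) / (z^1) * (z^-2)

z^3

Quotient: z^5
Multiply by (z^-2): add exponents.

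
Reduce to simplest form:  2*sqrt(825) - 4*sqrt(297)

-2*sqrt(33)

2*sqrt(825) = 10*sqrt(33); 4*sqrt(297) = 12*sqrt(33)
Combine: (10 - 12)·sqrt(33) = -2*sqrt(33)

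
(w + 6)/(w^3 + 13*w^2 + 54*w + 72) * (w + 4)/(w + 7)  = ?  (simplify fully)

1/(w^2 + 10*w + 21)

Factor: w^3 + 13*w^2 + 54*w + 72 = (w + 4)*(w + 6)*(w + 3)
Cancel the common factors (w + 4), (w + 6).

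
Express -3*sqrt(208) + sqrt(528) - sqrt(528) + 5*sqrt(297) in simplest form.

-12*sqrt(13) + 15*sqrt(33)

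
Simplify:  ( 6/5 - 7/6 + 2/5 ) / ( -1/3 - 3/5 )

-13/28

Numerator: 6/5 - 7/6 + 2/5 = 13/30
Denominator: -1/3 - 3/5 = -14/15
Divide: (13/30) · (-15/14) = -13/28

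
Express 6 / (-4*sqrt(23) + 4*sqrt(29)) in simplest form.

(sqrt(23) + sqrt(29))/4

Multiply numerator and denominator by 4*sqrt(23) + 4*sqrt(29).
Denominator becomes 96; numerator becomes 24*sqrt(23) + 24*sqrt(29).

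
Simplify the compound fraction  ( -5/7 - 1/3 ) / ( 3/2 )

Numerator: -5/7 - 1/3 = -22/21
Denominator: 3/2 = 3/2
Divide: (-22/21) · (2/3) = -44/63

-44/63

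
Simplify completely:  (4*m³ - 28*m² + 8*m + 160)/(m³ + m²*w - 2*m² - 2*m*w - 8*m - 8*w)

(4*m - 20)/(m + w)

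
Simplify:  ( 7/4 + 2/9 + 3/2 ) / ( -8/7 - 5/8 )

-1750/891

Numerator: 7/4 + 2/9 + 3/2 = 125/36
Denominator: -8/7 - 5/8 = -99/56
Divide: (125/36) · (-56/99) = -1750/891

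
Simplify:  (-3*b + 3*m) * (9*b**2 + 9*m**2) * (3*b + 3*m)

Pair the conjugate factors: ((3*m)+(3*b))((3*m)-(3*b)) = -9*b**2 + 9*m**2, then repeat with the next factor.

-81*b**4 + 81*m**4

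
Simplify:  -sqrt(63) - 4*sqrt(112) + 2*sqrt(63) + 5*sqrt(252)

17*sqrt(7)

sqrt(63) = 3*sqrt(7); 4*sqrt(112) = 16*sqrt(7); 2*sqrt(63) = 6*sqrt(7); 5*sqrt(252) = 30*sqrt(7)
Combine: (-3 - 16 + 6 + 30)·sqrt(7) = 17*sqrt(7)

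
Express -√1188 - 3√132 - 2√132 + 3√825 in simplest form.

√1188 = 6*√33; 3√132 = 6*√33; 2√132 = 4*√33; 3√825 = 15*√33
Combine: (-6 - 6 - 4 + 15)·√33 = -√33

-√33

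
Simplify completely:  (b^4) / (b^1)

b^3

Quotient: b^3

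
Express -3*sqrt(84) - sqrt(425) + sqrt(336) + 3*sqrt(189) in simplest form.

-5*sqrt(17) + 7*sqrt(21)

3*sqrt(84) = 6*sqrt(21); sqrt(425) = 5*sqrt(17); sqrt(336) = 4*sqrt(21); 3*sqrt(189) = 9*sqrt(21)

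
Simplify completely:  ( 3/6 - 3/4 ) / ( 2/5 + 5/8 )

-10/41

Numerator: 3/6 - 3/4 = -1/4
Denominator: 2/5 + 5/8 = 41/40
Divide: (-1/4) · (40/41) = -10/41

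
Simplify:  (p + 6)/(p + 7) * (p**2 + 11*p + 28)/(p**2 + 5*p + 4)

(p + 6)/(p + 1)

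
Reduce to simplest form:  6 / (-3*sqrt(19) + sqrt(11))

Multiply numerator and denominator by sqrt(11) + 3*sqrt(19).
Denominator becomes -160; numerator becomes 6*sqrt(11) + 18*sqrt(19).

(-9*sqrt(19) - 3*sqrt(11))/80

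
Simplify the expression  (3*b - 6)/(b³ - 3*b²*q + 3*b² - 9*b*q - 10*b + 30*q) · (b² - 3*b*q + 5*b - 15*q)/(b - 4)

Factor: 3*b - 6 = 3·(b - 2);  b³ - 3*b²*q + 3*b² - 9*b*q - 10*b + 30*q = (b + 5)·(b - 2)·(b - 3*q);  b² - 3*b*q + 5*b - 15*q = (b - 3*q)·(b + 5)
Cancel the common factors (b - 3*q), (b + 5), (b - 2).

3/(b - 4)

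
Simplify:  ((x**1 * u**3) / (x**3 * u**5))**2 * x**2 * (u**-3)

1/(u**7*x**2)

Inside the bracket: (x**-2) * (u**-2)
Raise to the power 2: (x**-4) * (u**-4)
Multiply by x**2 * (u**-3): add exponents.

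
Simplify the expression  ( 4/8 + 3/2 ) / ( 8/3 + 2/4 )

Numerator: 4/8 + 3/2 = 2
Denominator: 8/3 + 2/4 = 19/6
Divide: (2) · (6/19) = 12/19

12/19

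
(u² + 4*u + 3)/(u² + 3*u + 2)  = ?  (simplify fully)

(u + 3)/(u + 2)

Factor: u² + 4*u + 3 = (u + 3)·(u + 1);  u² + 3*u + 2 = (u + 2)·(u + 1)
Cancel the common factor (u + 1).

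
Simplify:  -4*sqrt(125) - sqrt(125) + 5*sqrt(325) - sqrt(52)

-25*sqrt(5) + 23*sqrt(13)

4*sqrt(125) = 20*sqrt(5); sqrt(125) = 5*sqrt(5); 5*sqrt(325) = 25*sqrt(13); sqrt(52) = 2*sqrt(13)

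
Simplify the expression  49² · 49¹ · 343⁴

49² = 7^4; 49¹ = 7^2; 343⁴ = 7^12
Combine exponents: 7^18

7^18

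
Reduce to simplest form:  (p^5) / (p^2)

p^3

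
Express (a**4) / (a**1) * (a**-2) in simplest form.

Quotient: a**3
Multiply by (a**-2): add exponents.

a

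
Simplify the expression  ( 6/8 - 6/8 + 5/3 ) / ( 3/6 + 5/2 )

Numerator: 6/8 - 6/8 + 5/3 = 5/3
Denominator: 3/6 + 5/2 = 3
Divide: (5/3) · (1/3) = 5/9

5/9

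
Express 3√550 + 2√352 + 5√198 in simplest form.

3√550 = 15*√22; 2√352 = 8*√22; 5√198 = 15*√22
Combine: (15 + 8 + 15)·√22 = 38*√22

38*√22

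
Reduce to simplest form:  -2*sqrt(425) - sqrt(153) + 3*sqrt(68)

2*sqrt(425) = 10*sqrt(17); sqrt(153) = 3*sqrt(17); 3*sqrt(68) = 6*sqrt(17)
Combine: (-10 - 3 + 6)·sqrt(17) = -7*sqrt(17)

-7*sqrt(17)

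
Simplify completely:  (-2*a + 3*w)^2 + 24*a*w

(2*a + 3*w)^2

Expand the square and combine the 24*a*w term.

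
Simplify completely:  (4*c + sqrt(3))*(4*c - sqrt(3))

Product of conjugates: (P+Q)(P-Q) = P**2 - Q**2.

16*c**2 - 3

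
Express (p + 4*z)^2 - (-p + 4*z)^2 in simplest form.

16*p*z

Binomially expand both and collect terms in (4*z), p.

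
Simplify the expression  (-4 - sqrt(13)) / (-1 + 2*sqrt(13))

Multiply numerator and denominator by -2*sqrt(13) - 1.
Denominator becomes -51; numerator becomes 30 + 9*sqrt(13).

(-3*sqrt(13) - 10)/17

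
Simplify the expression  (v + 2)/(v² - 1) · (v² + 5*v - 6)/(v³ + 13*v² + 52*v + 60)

1/(v² + 6*v + 5)

Factor: v² - 1 = (v + 1)·(v - 1);  v² + 5*v - 6 = (v + 6)·(v - 1);  v³ + 13*v² + 52*v + 60 = (v + 5)·(v + 6)·(v + 2)
Cancel the common factors (v + 2), (v - 1), (v + 6).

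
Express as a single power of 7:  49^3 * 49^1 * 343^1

7^11

49^3 = 7^6; 49^1 = 7^2; 343^1 = 7^3
Combine exponents: 7^11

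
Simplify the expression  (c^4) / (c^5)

Quotient: (c^-1)

1/c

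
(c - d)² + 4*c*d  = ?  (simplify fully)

Expand the square and combine the 4*c*d term.

(c + d)²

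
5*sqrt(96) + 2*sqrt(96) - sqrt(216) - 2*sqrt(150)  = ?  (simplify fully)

12*sqrt(6)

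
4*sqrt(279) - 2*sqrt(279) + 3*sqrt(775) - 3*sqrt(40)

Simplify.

-6*sqrt(10) + 21*sqrt(31)

4*sqrt(279) = 12*sqrt(31); 2*sqrt(279) = 6*sqrt(31); 3*sqrt(775) = 15*sqrt(31); 3*sqrt(40) = 6*sqrt(10)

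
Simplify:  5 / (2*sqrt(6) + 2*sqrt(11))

Multiply numerator and denominator by -2*sqrt(11) + 2*sqrt(6).
Denominator becomes -20; numerator becomes -10*sqrt(11) + 10*sqrt(6).

(-sqrt(6) + sqrt(11))/2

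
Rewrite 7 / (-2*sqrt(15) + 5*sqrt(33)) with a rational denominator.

Multiply numerator and denominator by 2*sqrt(15) + 5*sqrt(33).
Denominator becomes 765; numerator becomes 14*sqrt(15) + 35*sqrt(33).

(14*sqrt(15) + 35*sqrt(33))/765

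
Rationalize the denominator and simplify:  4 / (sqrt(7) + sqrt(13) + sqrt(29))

Group as (sqrt(13) + sqrt(29)) + sqrt(7); multiply by (sqrt(13) + sqrt(29)) - sqrt(7), then rationalise the remaining surd.

(-8*sqrt(2639) - 36*sqrt(29) + 92*sqrt(13) + 140*sqrt(7))/283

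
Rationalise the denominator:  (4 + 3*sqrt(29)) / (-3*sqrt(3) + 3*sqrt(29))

Multiply numerator and denominator by 3*sqrt(3) + 3*sqrt(29).
Denominator becomes 234; numerator becomes 12*sqrt(3) + 12*sqrt(29) + 9*sqrt(87) + 261.

(4*sqrt(3) + 4*sqrt(29) + 3*sqrt(87) + 87)/78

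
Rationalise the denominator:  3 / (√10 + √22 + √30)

Group as (√10 + √22) + √30; multiply by (√10 + √22) - √30, then rationalise the remaining surd.

(-10*√66 + √30 + 9*√22 + 21*√10)/146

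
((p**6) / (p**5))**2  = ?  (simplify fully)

p**2

Inside the bracket: p**1
Raise to the power 2: p**2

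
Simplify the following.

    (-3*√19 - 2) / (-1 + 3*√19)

Multiply numerator and denominator by -3*√19 - 1.
Denominator becomes -170; numerator becomes 9*√19 + 173.

(-173 - 9*√19)/170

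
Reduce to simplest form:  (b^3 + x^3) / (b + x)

Apply the sum-of-cubes factorisation and cancel (b + x).

b^2 - b*x + x^2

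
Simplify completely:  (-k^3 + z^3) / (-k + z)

k^2 + k*z + z^2

Factor as (a-b)(a^2+ab+b^2) with a=z, b=k.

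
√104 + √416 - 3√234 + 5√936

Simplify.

27*√26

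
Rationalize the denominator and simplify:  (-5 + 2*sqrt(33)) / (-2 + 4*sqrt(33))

(-8*sqrt(33) + 127)/262

Multiply numerator and denominator by -4*sqrt(33) - 2.
Denominator becomes -524; numerator becomes -254 + 16*sqrt(33).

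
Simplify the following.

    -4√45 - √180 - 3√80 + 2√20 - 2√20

4√45 = 12*√5; √180 = 6*√5; 3√80 = 12*√5; 2√20 = 4*√5; 2√20 = 4*√5
Combine: (-12 - 6 - 12 + 4 - 4)·√5 = -30*√5

-30*√5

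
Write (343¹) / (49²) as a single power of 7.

7^(-1)

343¹ = 7^3; 49² = 7^4
Combine exponents: 7^(-1)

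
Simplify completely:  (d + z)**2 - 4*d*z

(d - z)**2

Expand the square and combine the 4*d*z term.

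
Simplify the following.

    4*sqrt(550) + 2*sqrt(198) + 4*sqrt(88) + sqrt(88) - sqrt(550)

4*sqrt(550) = 20*sqrt(22); 2*sqrt(198) = 6*sqrt(22); 4*sqrt(88) = 8*sqrt(22); sqrt(88) = 2*sqrt(22); sqrt(550) = 5*sqrt(22)
Combine: (20 + 6 + 8 + 2 - 5)·sqrt(22) = 31*sqrt(22)

31*sqrt(22)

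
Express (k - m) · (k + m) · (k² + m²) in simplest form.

k⁴ - m⁴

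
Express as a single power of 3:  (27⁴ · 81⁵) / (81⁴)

3^16

27⁴ = 3^12; 81⁵ = 3^20; 81⁴ = 3^16
Combine exponents: 3^16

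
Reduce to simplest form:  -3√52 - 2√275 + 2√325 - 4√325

-16*√13 - 10*√11

3√52 = 6*√13; 2√275 = 10*√11; 2√325 = 10*√13; 4√325 = 20*√13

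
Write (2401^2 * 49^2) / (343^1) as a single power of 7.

7^9

2401^2 = 7^8; 49^2 = 7^4; 343^1 = 7^3
Combine exponents: 7^9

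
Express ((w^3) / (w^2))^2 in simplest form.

w^2

Inside the bracket: w^1
Raise to the power 2: w^2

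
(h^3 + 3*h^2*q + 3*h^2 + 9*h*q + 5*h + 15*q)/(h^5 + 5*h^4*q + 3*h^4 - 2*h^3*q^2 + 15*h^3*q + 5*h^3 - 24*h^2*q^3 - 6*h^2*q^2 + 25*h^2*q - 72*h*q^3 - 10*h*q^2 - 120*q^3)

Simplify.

-1/(-h^2 - 2*h*q + 8*q^2)

Factor: h^3 + 3*h^2*q + 3*h^2 + 9*h*q + 5*h + 15*q = (h + 3*q)*(h^2 + 3*h + 5);  h^5 + 5*h^4*q + 3*h^4 - 2*h^3*q^2 + 15*h^3*q + 5*h^3 - 24*h^2*q^3 - 6*h^2*q^2 + 25*h^2*q - 72*h*q^3 - 10*h*q^2 - 120*q^3 = (h + 4*q)*(h^2 + 3*h + 5)*(h - 2*q)*(h + 3*q)
Cancel the common factors (h^2 + 3*h + 5), (h + 3*q).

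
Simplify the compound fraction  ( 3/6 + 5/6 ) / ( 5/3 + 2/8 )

16/23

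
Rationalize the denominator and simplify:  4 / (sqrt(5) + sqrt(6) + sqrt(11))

Group as (sqrt(6) + sqrt(11)) + sqrt(5); multiply by (sqrt(6) + sqrt(11)) - sqrt(5), then rationalise the remaining surd.

(-sqrt(330) + 5*sqrt(6) + 6*sqrt(5))/15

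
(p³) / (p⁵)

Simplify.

Quotient: (p^-2)

p^(-2)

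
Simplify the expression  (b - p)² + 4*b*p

Expand the square and combine the 4*b*p term.

(b + p)²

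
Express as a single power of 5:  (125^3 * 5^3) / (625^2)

125^3 = 5^9; 5^3 = 5^3; 625^2 = 5^8
Combine exponents: 5^4

5^4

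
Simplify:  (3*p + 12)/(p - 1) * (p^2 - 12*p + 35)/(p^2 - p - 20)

Factor: 3*p + 12 = 3*(p + 4);  p^2 - 12*p + 35 = (p - 5)*(p - 7);  p^2 - p - 20 = (p + 4)*(p - 5)
Cancel the common factors (p + 4), (p - 5).

(3*p - 21)/(p - 1)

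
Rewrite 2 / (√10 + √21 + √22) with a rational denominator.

Group as (√21 + √22) + √10; multiply by (√21 + √22) - √10, then rationalise the remaining surd.

(-8*√1155 + 18*√22 + 22*√21 + 66*√10)/759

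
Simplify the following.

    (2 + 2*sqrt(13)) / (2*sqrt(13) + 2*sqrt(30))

(-13 - sqrt(13) + sqrt(30) + sqrt(390))/17

Multiply numerator and denominator by -2*sqrt(30) + 2*sqrt(13).
Denominator becomes -68; numerator becomes -4*sqrt(390) - 4*sqrt(30) + 4*sqrt(13) + 52.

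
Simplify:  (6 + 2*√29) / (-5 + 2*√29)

(22*√29 + 146)/91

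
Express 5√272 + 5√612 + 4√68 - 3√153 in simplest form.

49*√17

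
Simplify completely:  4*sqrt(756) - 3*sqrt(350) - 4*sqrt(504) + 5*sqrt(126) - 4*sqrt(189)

4*sqrt(756) = 24*sqrt(21); 3*sqrt(350) = 15*sqrt(14); 4*sqrt(504) = 24*sqrt(14); 5*sqrt(126) = 15*sqrt(14); 4*sqrt(189) = 12*sqrt(21)

-24*sqrt(14) + 12*sqrt(21)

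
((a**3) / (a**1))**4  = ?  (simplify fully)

a**8

Inside the bracket: a**2
Raise to the power 4: a**8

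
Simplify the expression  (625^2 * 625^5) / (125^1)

5^25

625^2 = 5^8; 625^5 = 5^20; 125^1 = 5^3
Combine exponents: 5^25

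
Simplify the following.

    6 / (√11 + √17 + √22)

(-33*√34 + 9*√22 + 24*√17 + 42*√11)/178

Group as (√17 + √22) + √11; multiply by (√17 + √22) - √11, then rationalise the remaining surd.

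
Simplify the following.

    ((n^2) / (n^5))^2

n^(-6)

Inside the bracket: (n^-3)
Raise to the power 2: (n^-6)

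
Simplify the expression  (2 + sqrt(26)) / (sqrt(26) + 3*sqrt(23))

(-26 - 2*sqrt(26) + 6*sqrt(23) + 3*sqrt(598))/181

Multiply numerator and denominator by -3*sqrt(23) + sqrt(26).
Denominator becomes -181; numerator becomes -3*sqrt(598) - 6*sqrt(23) + 2*sqrt(26) + 26.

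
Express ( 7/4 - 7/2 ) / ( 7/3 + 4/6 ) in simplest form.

Numerator: 7/4 - 7/2 = -7/4
Denominator: 7/3 + 4/6 = 3
Divide: (-7/4) · (1/3) = -7/12

-7/12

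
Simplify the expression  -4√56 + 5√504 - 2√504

10*√14

4√56 = 8*√14; 5√504 = 30*√14; 2√504 = 12*√14
Combine: (-8 + 30 - 12)·√14 = 10*√14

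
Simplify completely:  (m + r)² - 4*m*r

After expansion: m² - 2*m*r + r² — a perfect-square trinomial.

(m - r)²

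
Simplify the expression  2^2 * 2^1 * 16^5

2^2 = 2^2; 2^1 = 2^1; 16^5 = 2^20
Combine exponents: 2^23

2^23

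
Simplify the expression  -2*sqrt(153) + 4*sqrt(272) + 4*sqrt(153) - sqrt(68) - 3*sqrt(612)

2*sqrt(153) = 6*sqrt(17); 4*sqrt(272) = 16*sqrt(17); 4*sqrt(153) = 12*sqrt(17); sqrt(68) = 2*sqrt(17); 3*sqrt(612) = 18*sqrt(17)
Combine: (-6 + 16 + 12 - 2 - 18)·sqrt(17) = 2*sqrt(17)

2*sqrt(17)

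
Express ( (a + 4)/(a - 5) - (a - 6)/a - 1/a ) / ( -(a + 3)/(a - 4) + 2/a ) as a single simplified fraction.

Numerator: (a + 4)/(a - 5) - (a - 6)/a - 1/a = (14*a - 25)/(a^2 - 5*a)
Denominator: -(a + 3)/(a - 4) + 2/a = (-a^2 - a - 8)/(a^2 - 4*a)
Divide: ((14*a - 25)/(a^2 - 5*a)) · ((a^2 - 4*a)/(-a^2 - a - 8)) = (-14*a^2 + 81*a - 100)/(a^3 - 4*a^2 + 3*a - 40)

(-14*a^2 + 81*a - 100)/(a^3 - 4*a^2 + 3*a - 40)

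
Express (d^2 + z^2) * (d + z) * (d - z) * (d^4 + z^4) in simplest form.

d^8 - z^8

Telescope via difference of squares: (d+z)(d-z) = d^2 - z^2, then repeat with the next factor.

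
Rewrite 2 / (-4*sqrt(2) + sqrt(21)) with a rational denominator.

(-8*sqrt(2) - 2*sqrt(21))/11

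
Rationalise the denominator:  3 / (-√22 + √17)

(-3*√22 - 3*√17)/5

Multiply numerator and denominator by √17 + √22.
Denominator becomes -5; numerator becomes 3*√17 + 3*√22.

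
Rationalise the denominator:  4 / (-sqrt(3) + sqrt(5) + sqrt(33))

Group as (sqrt(5) + sqrt(33)) - sqrt(3); multiply by (sqrt(5) + sqrt(33)) + sqrt(3), then rationalise the remaining surd.

(-124*sqrt(5) - 24*sqrt(55) + 140*sqrt(3) + 100*sqrt(33))/565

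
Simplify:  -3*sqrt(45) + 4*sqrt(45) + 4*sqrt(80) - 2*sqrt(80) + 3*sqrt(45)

20*sqrt(5)

3*sqrt(45) = 9*sqrt(5); 4*sqrt(45) = 12*sqrt(5); 4*sqrt(80) = 16*sqrt(5); 2*sqrt(80) = 8*sqrt(5); 3*sqrt(45) = 9*sqrt(5)
Combine: (-9 + 12 + 16 - 8 + 9)·sqrt(5) = 20*sqrt(5)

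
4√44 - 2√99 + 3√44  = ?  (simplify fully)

4√44 = 8*√11; 2√99 = 6*√11; 3√44 = 6*√11
Combine: (8 - 6 + 6)·√11 = 8*√11

8*√11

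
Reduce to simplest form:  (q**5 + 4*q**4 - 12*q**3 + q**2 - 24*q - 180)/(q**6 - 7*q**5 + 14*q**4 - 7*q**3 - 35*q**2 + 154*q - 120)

(q + 6)/(q**2 - 5*q + 4)

Factor: q**5 + 4*q**4 - 12*q**3 + q**2 - 24*q - 180 = (q - 3)*(q + 6)*(q + 2)*(q**2 - q + 5);  q**6 - 7*q**5 + 14*q**4 - 7*q**3 - 35*q**2 + 154*q - 120 = (q - 4)*(q + 2)*(q**2 - q + 5)*(q - 3)*(q - 1)
Cancel the common factors (q**2 - q + 5), (q - 3), (q + 2).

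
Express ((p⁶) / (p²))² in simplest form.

p⁸

Inside the bracket: p⁴
Raise to the power 2: p⁸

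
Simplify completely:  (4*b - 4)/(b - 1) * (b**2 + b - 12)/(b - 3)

Factor: 4*b - 4 = 4*(b - 1);  b**2 + b - 12 = (b + 4)*(b - 3)
Cancel the common factors (b - 3), (b - 1).

4*b + 16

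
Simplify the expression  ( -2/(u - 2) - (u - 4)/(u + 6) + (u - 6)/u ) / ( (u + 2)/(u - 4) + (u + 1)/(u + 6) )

(2*u^3 - 64*u^2 + 296*u - 288)/(2*u^4 + u^3 - 2*u^2 - 16*u)

Numerator: -2/(u - 2) - (u - 4)/(u + 6) + (u - 6)/u = (2*u^2 - 56*u + 72)/(u^3 + 4*u^2 - 12*u)
Denominator: (u + 2)/(u - 4) + (u + 1)/(u + 6) = (2*u^2 + 5*u + 8)/(u^2 + 2*u - 24)
Divide: ((2*u^2 - 56*u + 72)/(u^3 + 4*u^2 - 12*u)) · ((u^2 + 2*u - 24)/(2*u^2 + 5*u + 8)) = (2*u^3 - 64*u^2 + 296*u - 288)/(2*u^4 + u^3 - 2*u^2 - 16*u)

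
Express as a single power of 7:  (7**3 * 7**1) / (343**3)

7**3 = 7**3; 7**1 = 7**1; 343**3 = 7**9
Combine exponents: 7**(-5)

7**(-5)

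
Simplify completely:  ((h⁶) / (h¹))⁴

h^20

Inside the bracket: h⁵
Raise to the power 4: h^20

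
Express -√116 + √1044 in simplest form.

4*√29

√116 = 2*√29; √1044 = 6*√29
Combine: (-2 + 6)·√29 = 4*√29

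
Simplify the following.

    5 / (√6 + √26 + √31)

Group as (√26 + √31) + √6; multiply by (√26 + √31) - √6, then rationalise the remaining surd.

(-20*√1209 + 5*√31 + 55*√26 + 255*√6)/623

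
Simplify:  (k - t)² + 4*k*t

Expand the square and combine the 4*k*t term.

(k + t)²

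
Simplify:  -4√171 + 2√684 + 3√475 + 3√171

4√171 = 12*√19; 2√684 = 12*√19; 3√475 = 15*√19; 3√171 = 9*√19
Combine: (-12 + 12 + 15 + 9)·√19 = 24*√19

24*√19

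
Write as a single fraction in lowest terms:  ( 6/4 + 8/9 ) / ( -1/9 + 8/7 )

Numerator: 6/4 + 8/9 = 43/18
Denominator: -1/9 + 8/7 = 65/63
Divide: (43/18) · (63/65) = 301/130

301/130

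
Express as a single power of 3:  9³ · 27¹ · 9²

9³ = 3^6; 27¹ = 3^3; 9² = 3^4
Combine exponents: 3^13

3^13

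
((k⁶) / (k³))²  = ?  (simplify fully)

Inside the bracket: k³
Raise to the power 2: k⁶

k⁶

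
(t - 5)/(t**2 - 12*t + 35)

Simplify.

Factor: t**2 - 12*t + 35 = (t - 7)*(t - 5)
Cancel the common factor (t - 5).

1/(t - 7)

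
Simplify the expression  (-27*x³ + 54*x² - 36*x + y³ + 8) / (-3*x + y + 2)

9*x² + 3*x*y - 12*x + y² - 2*y + 4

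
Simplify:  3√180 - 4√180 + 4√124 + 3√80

3√180 = 18*√5; 4√180 = 24*√5; 4√124 = 8*√31; 3√80 = 12*√5

6*√5 + 8*√31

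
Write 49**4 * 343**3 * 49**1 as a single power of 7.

49**4 = 7**8; 343**3 = 7**9; 49**1 = 7**2
Combine exponents: 7**19

7**19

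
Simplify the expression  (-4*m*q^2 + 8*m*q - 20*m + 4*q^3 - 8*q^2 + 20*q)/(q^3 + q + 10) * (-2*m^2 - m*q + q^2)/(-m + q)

Factor: -4*m*q^2 + 8*m*q - 20*m + 4*q^3 - 8*q^2 + 20*q = 4*(q^2 - 2*q + 5)*(-m + q);  q^3 + q + 10 = (q^2 - 2*q + 5)*(q + 2);  -2*m^2 - m*q + q^2 = (m + q)*(-2*m + q)
Cancel the common factors (q^2 - 2*q + 5), (-m + q).

(-8*m^2 - 4*m*q + 4*q^2)/(q + 2)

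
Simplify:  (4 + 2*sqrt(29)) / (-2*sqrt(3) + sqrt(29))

Multiply numerator and denominator by 2*sqrt(3) + sqrt(29).
Denominator becomes 17; numerator becomes 8*sqrt(3) + 4*sqrt(29) + 4*sqrt(87) + 58.

(8*sqrt(3) + 4*sqrt(29) + 4*sqrt(87) + 58)/17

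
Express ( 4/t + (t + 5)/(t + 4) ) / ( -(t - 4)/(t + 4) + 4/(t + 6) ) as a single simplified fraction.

(-t³ - 15*t² - 70*t - 96)/(t³ - 2*t² - 40*t)

Numerator: 4/t + (t + 5)/(t + 4) = (t² + 9*t + 16)/(t² + 4*t)
Denominator: -(t - 4)/(t + 4) + 4/(t + 6) = (-t² + 2*t + 40)/(t² + 10*t + 24)
Divide: ((t² + 9*t + 16)/(t² + 4*t)) · ((t² + 10*t + 24)/(-t² + 2*t + 40)) = (-t³ - 15*t² - 70*t - 96)/(t³ - 2*t² - 40*t)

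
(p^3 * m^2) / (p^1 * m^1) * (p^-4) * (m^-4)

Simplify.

1/(m^3*p^2)

Quotient: p^2 * m^1
Multiply by (p^-4) * (m^-4): add exponents.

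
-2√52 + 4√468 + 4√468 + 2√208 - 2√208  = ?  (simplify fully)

2√52 = 4*√13; 4√468 = 24*√13; 4√468 = 24*√13; 2√208 = 8*√13; 2√208 = 8*√13
Combine: (-4 + 24 + 24 + 8 - 8)·√13 = 44*√13

44*√13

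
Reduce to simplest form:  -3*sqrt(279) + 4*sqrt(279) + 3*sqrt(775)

18*sqrt(31)

3*sqrt(279) = 9*sqrt(31); 4*sqrt(279) = 12*sqrt(31); 3*sqrt(775) = 15*sqrt(31)
Combine: (-9 + 12 + 15)·sqrt(31) = 18*sqrt(31)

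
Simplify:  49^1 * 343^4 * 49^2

7^18

49^1 = 7^2; 343^4 = 7^12; 49^2 = 7^4
Combine exponents: 7^18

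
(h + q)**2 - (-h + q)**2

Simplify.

Write as f(q,h) - f(q,-h) and expand.

4*h*q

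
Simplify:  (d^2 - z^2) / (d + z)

Factor d^2 - z^2 and cancel (d + z).

d - z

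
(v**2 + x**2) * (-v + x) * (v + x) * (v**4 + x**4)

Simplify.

Telescope via difference of squares: (x+v)(x-v) = -v**2 + x**2, then repeat with the next factor.

-v**8 + x**8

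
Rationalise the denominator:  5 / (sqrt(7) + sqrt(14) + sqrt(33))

Group as (sqrt(7) + sqrt(33)) + sqrt(14); multiply by (sqrt(7) + sqrt(33)) - sqrt(14), then rationalise the remaining surd.

(-35*sqrt(66) - 30*sqrt(33) + 65*sqrt(14) + 100*sqrt(7))/124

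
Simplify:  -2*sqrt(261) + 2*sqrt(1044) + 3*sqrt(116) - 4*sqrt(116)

4*sqrt(29)

2*sqrt(261) = 6*sqrt(29); 2*sqrt(1044) = 12*sqrt(29); 3*sqrt(116) = 6*sqrt(29); 4*sqrt(116) = 8*sqrt(29)
Combine: (-6 + 12 + 6 - 8)·sqrt(29) = 4*sqrt(29)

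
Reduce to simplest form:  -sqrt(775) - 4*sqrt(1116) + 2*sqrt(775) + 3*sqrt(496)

-7*sqrt(31)

sqrt(775) = 5*sqrt(31); 4*sqrt(1116) = 24*sqrt(31); 2*sqrt(775) = 10*sqrt(31); 3*sqrt(496) = 12*sqrt(31)
Combine: (-5 - 24 + 10 + 12)·sqrt(31) = -7*sqrt(31)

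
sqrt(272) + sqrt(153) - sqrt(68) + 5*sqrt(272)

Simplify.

25*sqrt(17)

sqrt(272) = 4*sqrt(17); sqrt(153) = 3*sqrt(17); sqrt(68) = 2*sqrt(17); 5*sqrt(272) = 20*sqrt(17)
Combine: (4 + 3 - 2 + 20)·sqrt(17) = 25*sqrt(17)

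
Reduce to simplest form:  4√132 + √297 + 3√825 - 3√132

4√132 = 8*√33; √297 = 3*√33; 3√825 = 15*√33; 3√132 = 6*√33
Combine: (8 + 3 + 15 - 6)·√33 = 20*√33

20*√33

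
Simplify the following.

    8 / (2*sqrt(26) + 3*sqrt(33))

(-16*sqrt(26) + 24*sqrt(33))/193

Multiply numerator and denominator by -3*sqrt(33) + 2*sqrt(26).
Denominator becomes -193; numerator becomes -24*sqrt(33) + 16*sqrt(26).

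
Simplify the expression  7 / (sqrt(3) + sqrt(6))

Multiply numerator and denominator by -sqrt(6) + sqrt(3).
Denominator becomes -3; numerator becomes -7*sqrt(6) + 7*sqrt(3).

(-7*sqrt(3) + 7*sqrt(6))/3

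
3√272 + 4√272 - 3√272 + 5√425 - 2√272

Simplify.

33*√17

3√272 = 12*√17; 4√272 = 16*√17; 3√272 = 12*√17; 5√425 = 25*√17; 2√272 = 8*√17
Combine: (12 + 16 - 12 + 25 - 8)·√17 = 33*√17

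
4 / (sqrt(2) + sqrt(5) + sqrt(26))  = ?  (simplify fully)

Group as (sqrt(2) + sqrt(26)) + sqrt(5); multiply by (sqrt(2) + sqrt(26)) - sqrt(5), then rationalise the remaining surd.

(-92*sqrt(5) - 116*sqrt(2) + 16*sqrt(65) + 76*sqrt(26))/321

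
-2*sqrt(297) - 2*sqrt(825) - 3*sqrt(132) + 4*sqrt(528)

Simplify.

-6*sqrt(33)

2*sqrt(297) = 6*sqrt(33); 2*sqrt(825) = 10*sqrt(33); 3*sqrt(132) = 6*sqrt(33); 4*sqrt(528) = 16*sqrt(33)
Combine: (-6 - 10 - 6 + 16)·sqrt(33) = -6*sqrt(33)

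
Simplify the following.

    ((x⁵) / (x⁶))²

x^(-2)

Inside the bracket: (x^-1)
Raise to the power 2: (x^-2)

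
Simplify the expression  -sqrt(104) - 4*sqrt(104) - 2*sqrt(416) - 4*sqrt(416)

-34*sqrt(26)

sqrt(104) = 2*sqrt(26); 4*sqrt(104) = 8*sqrt(26); 2*sqrt(416) = 8*sqrt(26); 4*sqrt(416) = 16*sqrt(26)
Combine: (-2 - 8 - 8 - 16)·sqrt(26) = -34*sqrt(26)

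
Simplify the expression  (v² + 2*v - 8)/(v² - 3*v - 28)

Factor: v² + 2*v - 8 = (v + 4)·(v - 2);  v² - 3*v - 28 = (v - 7)·(v + 4)
Cancel the common factor (v + 4).

(v - 2)/(v - 7)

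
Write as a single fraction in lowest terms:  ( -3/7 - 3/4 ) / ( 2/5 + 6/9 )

Numerator: -3/7 - 3/4 = -33/28
Denominator: 2/5 + 6/9 = 16/15
Divide: (-33/28) · (15/16) = -495/448

-495/448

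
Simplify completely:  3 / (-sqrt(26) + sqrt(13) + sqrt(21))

Group as (sqrt(13) + sqrt(21)) - sqrt(26); multiply by (sqrt(13) + sqrt(21)) + sqrt(26), then rationalise the remaining surd.

(-12*sqrt(26) + 27*sqrt(21) + 51*sqrt(13) + 39*sqrt(42))/514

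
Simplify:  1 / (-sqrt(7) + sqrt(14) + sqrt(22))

Group as (sqrt(14) + sqrt(22)) - sqrt(7); multiply by (sqrt(14) + sqrt(22)) + sqrt(7), then rationalise the remaining surd.

(-29*sqrt(7) - sqrt(22) + 15*sqrt(14) + 28*sqrt(11))/391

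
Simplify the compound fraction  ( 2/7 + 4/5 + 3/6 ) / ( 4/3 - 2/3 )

333/140

Numerator: 2/7 + 4/5 + 3/6 = 111/70
Denominator: 4/3 - 2/3 = 2/3
Divide: (111/70) · (3/2) = 333/140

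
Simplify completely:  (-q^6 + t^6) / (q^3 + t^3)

-q^6 + t^6 factors as -(q - t)*(q + t)*(q^2 - q*t + t^2)*(q^2 + q*t + t^2).

-q^3 + t^3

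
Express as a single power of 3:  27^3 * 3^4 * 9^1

3^15

27^3 = 3^9; 3^4 = 3^4; 9^1 = 3^2
Combine exponents: 3^15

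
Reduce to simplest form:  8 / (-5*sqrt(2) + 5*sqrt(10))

(sqrt(2) + sqrt(10))/5

Multiply numerator and denominator by 5*sqrt(2) + 5*sqrt(10).
Denominator becomes 200; numerator becomes 40*sqrt(2) + 40*sqrt(10).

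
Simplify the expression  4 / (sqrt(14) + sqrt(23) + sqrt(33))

Group as (sqrt(14) + sqrt(33)) + sqrt(23); multiply by (sqrt(14) + sqrt(33)) - sqrt(23), then rationalise the remaining surd.

(-sqrt(10626) + 2*sqrt(33) + 12*sqrt(23) + 21*sqrt(14))/159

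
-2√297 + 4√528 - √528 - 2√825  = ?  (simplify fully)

-4*√33

2√297 = 6*√33; 4√528 = 16*√33; √528 = 4*√33; 2√825 = 10*√33
Combine: (-6 + 16 - 4 - 10)·√33 = -4*√33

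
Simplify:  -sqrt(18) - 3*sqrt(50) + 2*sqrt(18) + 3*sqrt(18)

sqrt(18) = 3*sqrt(2); 3*sqrt(50) = 15*sqrt(2); 2*sqrt(18) = 6*sqrt(2); 3*sqrt(18) = 9*sqrt(2)
Combine: (-3 - 15 + 6 + 9)·sqrt(2) = -3*sqrt(2)

-3*sqrt(2)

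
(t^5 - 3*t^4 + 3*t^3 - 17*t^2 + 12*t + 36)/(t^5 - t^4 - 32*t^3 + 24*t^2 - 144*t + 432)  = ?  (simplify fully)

(t^2 - 2*t - 3)/(t^2 - 36)

Factor: t^5 - 3*t^4 + 3*t^3 - 17*t^2 + 12*t + 36 = (t^2 + t + 6)*(t + 1)*(t - 2)*(t - 3);  t^5 - t^4 - 32*t^3 + 24*t^2 - 144*t + 432 = (t - 6)*(t - 2)*(t^2 + t + 6)*(t + 6)
Cancel the common factors (t^2 + t + 6), (t - 2).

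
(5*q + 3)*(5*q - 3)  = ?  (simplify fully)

Difference of squares with P = 5*q, Q = 3.

25*q^2 - 9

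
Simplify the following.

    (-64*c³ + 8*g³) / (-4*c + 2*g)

16*c² + 8*c*g + 4*g²

Apply the difference-of-cubes factorisation and cancel (-4*c + 2*g).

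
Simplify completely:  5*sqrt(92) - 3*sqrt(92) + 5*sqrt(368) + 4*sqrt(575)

5*sqrt(92) = 10*sqrt(23); 3*sqrt(92) = 6*sqrt(23); 5*sqrt(368) = 20*sqrt(23); 4*sqrt(575) = 20*sqrt(23)
Combine: (10 - 6 + 20 + 20)·sqrt(23) = 44*sqrt(23)

44*sqrt(23)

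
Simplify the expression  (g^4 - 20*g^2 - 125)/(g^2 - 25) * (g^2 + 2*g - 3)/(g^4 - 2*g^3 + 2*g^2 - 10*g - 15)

(g^2 + 2*g - 3)/(g^2 - 2*g - 3)

Factor: g^4 - 20*g^2 - 125 = (g + 5)*(g - 5)*(g^2 + 5);  g^2 - 25 = (g + 5)*(g - 5);  g^2 + 2*g - 3 = (g + 3)*(g - 1);  g^4 - 2*g^3 + 2*g^2 - 10*g - 15 = (g + 1)*(g^2 + 5)*(g - 3)
Cancel the common factors (g^2 + 5), (g - 5), (g + 5).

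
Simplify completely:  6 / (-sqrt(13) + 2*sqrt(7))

(2*sqrt(13) + 4*sqrt(7))/5

Multiply numerator and denominator by sqrt(13) + 2*sqrt(7).
Denominator becomes 15; numerator becomes 6*sqrt(13) + 12*sqrt(7).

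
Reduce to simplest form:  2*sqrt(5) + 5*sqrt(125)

27*sqrt(5)

2*sqrt(5) = 2*sqrt(5); 5*sqrt(125) = 25*sqrt(5)
Combine: (2 + 25)·sqrt(5) = 27*sqrt(5)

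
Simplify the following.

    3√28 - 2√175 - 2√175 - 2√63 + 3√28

-14*√7

3√28 = 6*√7; 2√175 = 10*√7; 2√175 = 10*√7; 2√63 = 6*√7; 3√28 = 6*√7
Combine: (6 - 10 - 10 - 6 + 6)·√7 = -14*√7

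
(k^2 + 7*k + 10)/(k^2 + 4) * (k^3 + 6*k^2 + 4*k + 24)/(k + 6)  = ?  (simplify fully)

k^2 + 7*k + 10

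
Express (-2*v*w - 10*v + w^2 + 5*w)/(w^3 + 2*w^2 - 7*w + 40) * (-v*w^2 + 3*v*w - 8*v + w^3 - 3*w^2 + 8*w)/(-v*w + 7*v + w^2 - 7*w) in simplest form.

Factor: -2*v*w - 10*v + w^2 + 5*w = (w + 5)*(-2*v + w);  w^3 + 2*w^2 - 7*w + 40 = (w^2 - 3*w + 8)*(w + 5);  -v*w^2 + 3*v*w - 8*v + w^3 - 3*w^2 + 8*w = (w^2 - 3*w + 8)*(-v + w);  -v*w + 7*v + w^2 - 7*w = (-v + w)*(w - 7)
Cancel the common factors (w^2 - 3*w + 8), (w + 5), (-v + w).

(-2*v + w)/(w - 7)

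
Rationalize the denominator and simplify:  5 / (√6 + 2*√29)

Multiply numerator and denominator by -√6 + 2*√29.
Denominator becomes 110; numerator becomes -5*√6 + 10*√29.

(-√6 + 2*√29)/22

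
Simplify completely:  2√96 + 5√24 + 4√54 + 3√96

42*√6

2√96 = 8*√6; 5√24 = 10*√6; 4√54 = 12*√6; 3√96 = 12*√6
Combine: (8 + 10 + 12 + 12)·√6 = 42*√6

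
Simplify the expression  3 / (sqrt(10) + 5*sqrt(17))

Multiply numerator and denominator by -5*sqrt(17) + sqrt(10).
Denominator becomes -415; numerator becomes -15*sqrt(17) + 3*sqrt(10).

(-3*sqrt(10) + 15*sqrt(17))/415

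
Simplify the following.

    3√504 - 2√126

3√504 = 18*√14; 2√126 = 6*√14
Combine: (18 - 6)·√14 = 12*√14

12*√14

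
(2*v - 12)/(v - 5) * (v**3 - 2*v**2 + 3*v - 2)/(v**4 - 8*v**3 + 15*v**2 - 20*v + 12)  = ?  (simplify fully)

Factor: 2*v - 12 = 2*(v - 6);  v**3 - 2*v**2 + 3*v - 2 = (v - 1)*(v**2 - v + 2);  v**4 - 8*v**3 + 15*v**2 - 20*v + 12 = (v - 1)*(v**2 - v + 2)*(v - 6)
Cancel the common factors (v**2 - v + 2), (v - 1), (v - 6).

2/(v - 5)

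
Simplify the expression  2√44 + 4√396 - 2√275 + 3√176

2√44 = 4*√11; 4√396 = 24*√11; 2√275 = 10*√11; 3√176 = 12*√11
Combine: (4 + 24 - 10 + 12)·√11 = 30*√11

30*√11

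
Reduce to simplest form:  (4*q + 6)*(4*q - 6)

(4*q)^2 - (6)^2 = 16*q^2 - 36.

16*q^2 - 36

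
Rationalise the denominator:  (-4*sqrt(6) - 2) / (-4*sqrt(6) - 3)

Multiply numerator and denominator by -3 + 4*sqrt(6).
Denominator becomes -87; numerator becomes -90 + 4*sqrt(6).

(-4*sqrt(6) + 90)/87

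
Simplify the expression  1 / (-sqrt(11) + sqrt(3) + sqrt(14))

Group as (sqrt(3) + sqrt(14)) - sqrt(11); multiply by (sqrt(3) + sqrt(14)) + sqrt(11), then rationalise the remaining surd.

(-3*sqrt(11) + 11*sqrt(3) + sqrt(462))/66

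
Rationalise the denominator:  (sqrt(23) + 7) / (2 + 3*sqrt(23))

(55 + 19*sqrt(23))/203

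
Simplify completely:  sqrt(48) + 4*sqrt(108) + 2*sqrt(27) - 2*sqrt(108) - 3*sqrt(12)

sqrt(48) = 4*sqrt(3); 4*sqrt(108) = 24*sqrt(3); 2*sqrt(27) = 6*sqrt(3); 2*sqrt(108) = 12*sqrt(3); 3*sqrt(12) = 6*sqrt(3)
Combine: (4 + 24 + 6 - 12 - 6)·sqrt(3) = 16*sqrt(3)

16*sqrt(3)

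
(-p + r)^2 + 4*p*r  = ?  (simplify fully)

Expanding gives p^2 + 2*p*r + r^2, a perfect square.

(p + r)^2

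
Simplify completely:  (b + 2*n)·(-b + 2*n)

(2*n)^2 - (b)^2 = -b² + 4*n².

-b² + 4*n²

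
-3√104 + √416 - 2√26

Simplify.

-4*√26

3√104 = 6*√26; √416 = 4*√26; 2√26 = 2*√26
Combine: (-6 + 4 - 2)·√26 = -4*√26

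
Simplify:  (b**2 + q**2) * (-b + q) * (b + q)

-b**4 + q**4

Pair the conjugate factors: (q+b)(q-b) = -b**2 + q**2, then repeat with the next factor.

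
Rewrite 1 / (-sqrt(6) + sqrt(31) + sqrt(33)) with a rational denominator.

Group as (sqrt(31) + sqrt(33)) - sqrt(6); multiply by (sqrt(31) + sqrt(33)) + sqrt(6), then rationalise the remaining surd.

(-29*sqrt(6) + 2*sqrt(33) + 4*sqrt(31) + 3*sqrt(682))/364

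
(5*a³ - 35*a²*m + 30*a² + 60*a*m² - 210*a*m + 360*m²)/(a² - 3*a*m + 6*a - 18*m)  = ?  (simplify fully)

5*a - 20*m

Factor: 5*a³ - 35*a²*m + 30*a² + 60*a*m² - 210*a*m + 360*m² = 5·(a + 6)·(a - 3*m)·(a - 4*m);  a² - 3*a*m + 6*a - 18*m = (a + 6)·(a - 3*m)
Cancel the common factors (a + 6), (a - 3*m).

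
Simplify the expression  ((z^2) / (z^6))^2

z^(-8)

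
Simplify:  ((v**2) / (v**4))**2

v**(-4)

Inside the bracket: (v**-2)
Raise to the power 2: (v**-4)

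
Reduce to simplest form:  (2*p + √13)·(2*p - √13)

4*p² - 13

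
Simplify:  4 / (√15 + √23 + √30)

Group as (√23 + √30) + √15; multiply by (√23 + √30) - √15, then rationalise the remaining surd.

(-30*√46 + 8*√30 + 22*√23 + 38*√15)/329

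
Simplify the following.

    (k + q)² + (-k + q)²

2*k² + 2*q²

Binomially expand both and collect terms in q, k.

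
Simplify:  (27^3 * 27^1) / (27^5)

3^(-3)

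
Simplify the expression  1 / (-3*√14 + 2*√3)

(-3*√14 - 2*√3)/114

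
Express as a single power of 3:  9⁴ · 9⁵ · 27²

3^24

9⁴ = 3^8; 9⁵ = 3^10; 27² = 3^6
Combine exponents: 3^24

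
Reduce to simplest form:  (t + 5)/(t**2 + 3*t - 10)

Factor: t**2 + 3*t - 10 = (t - 2)*(t + 5)
Cancel the common factor (t + 5).

1/(t - 2)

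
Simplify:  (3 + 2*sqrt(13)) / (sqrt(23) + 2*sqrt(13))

(-2*sqrt(299) - 3*sqrt(23) + 6*sqrt(13) + 52)/29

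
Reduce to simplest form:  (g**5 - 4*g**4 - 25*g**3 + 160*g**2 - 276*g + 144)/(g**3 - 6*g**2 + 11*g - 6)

Factor: g**5 - 4*g**4 - 25*g**3 + 160*g**2 - 276*g + 144 = (g + 6)*(g - 2)*(g - 4)*(g - 3)*(g - 1);  g**3 - 6*g**2 + 11*g - 6 = (g - 1)*(g - 3)*(g - 2)
Cancel the common factors (g - 2), (g - 3), (g - 1).

g**2 + 2*g - 24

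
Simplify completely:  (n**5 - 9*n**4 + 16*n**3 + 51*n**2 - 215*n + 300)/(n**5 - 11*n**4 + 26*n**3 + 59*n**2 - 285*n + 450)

(n - 4)/(n - 6)

Factor: n**5 - 9*n**4 + 16*n**3 + 51*n**2 - 215*n + 300 = (n - 4)*(n**2 - 3*n + 5)*(n - 5)*(n + 3);  n**5 - 11*n**4 + 26*n**3 + 59*n**2 - 285*n + 450 = (n**2 - 3*n + 5)*(n + 3)*(n - 6)*(n - 5)
Cancel the common factors (n**2 - 3*n + 5), (n - 5), (n + 3).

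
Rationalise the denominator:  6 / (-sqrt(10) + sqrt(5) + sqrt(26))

Group as (sqrt(5) + sqrt(26)) - sqrt(10); multiply by (sqrt(5) + sqrt(26)) + sqrt(10), then rationalise the remaining surd.

(-126*sqrt(10) - 66*sqrt(26) + 186*sqrt(5) + 120*sqrt(13))/79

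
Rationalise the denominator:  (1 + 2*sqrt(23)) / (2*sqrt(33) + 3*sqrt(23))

Multiply numerator and denominator by -2*sqrt(33) + 3*sqrt(23).
Denominator becomes 75; numerator becomes -4*sqrt(759) - 2*sqrt(33) + 3*sqrt(23) + 138.

(-4*sqrt(759) - 2*sqrt(33) + 3*sqrt(23) + 138)/75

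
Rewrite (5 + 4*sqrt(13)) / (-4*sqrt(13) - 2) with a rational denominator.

(-33 - 2*sqrt(13))/34

Multiply numerator and denominator by -2 + 4*sqrt(13).
Denominator becomes -204; numerator becomes 12*sqrt(13) + 198.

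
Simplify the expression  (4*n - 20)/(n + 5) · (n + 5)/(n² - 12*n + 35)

Factor: 4*n - 20 = 4·(n - 5);  n² - 12*n + 35 = (n - 5)·(n - 7)
Cancel the common factors (n - 5), (n + 5).

4/(n - 7)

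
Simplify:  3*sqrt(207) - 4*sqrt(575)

-11*sqrt(23)

3*sqrt(207) = 9*sqrt(23); 4*sqrt(575) = 20*sqrt(23)
Combine: (9 - 20)·sqrt(23) = -11*sqrt(23)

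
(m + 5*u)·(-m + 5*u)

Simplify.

-m² + 25*u²

Difference of squares with P = 5*u, Q = m.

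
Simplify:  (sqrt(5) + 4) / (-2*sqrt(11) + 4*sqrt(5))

Multiply numerator and denominator by 2*sqrt(11) + 4*sqrt(5).
Denominator becomes 36; numerator becomes 2*sqrt(55) + 20 + 8*sqrt(11) + 16*sqrt(5).

(sqrt(55) + 10 + 4*sqrt(11) + 8*sqrt(5))/18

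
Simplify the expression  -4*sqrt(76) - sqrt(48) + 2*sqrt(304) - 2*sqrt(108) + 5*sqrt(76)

4*sqrt(76) = 8*sqrt(19); sqrt(48) = 4*sqrt(3); 2*sqrt(304) = 8*sqrt(19); 2*sqrt(108) = 12*sqrt(3); 5*sqrt(76) = 10*sqrt(19)

-16*sqrt(3) + 10*sqrt(19)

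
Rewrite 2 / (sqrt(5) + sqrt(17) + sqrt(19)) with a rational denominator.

(-4*sqrt(1615) + 6*sqrt(19) + 14*sqrt(17) + 62*sqrt(5))/331

Group as (sqrt(5) + sqrt(19)) + sqrt(17); multiply by (sqrt(5) + sqrt(19)) - sqrt(17), then rationalise the remaining surd.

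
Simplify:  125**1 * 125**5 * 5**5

5**23

125**1 = 5**3; 125**5 = 5**15; 5**5 = 5**5
Combine exponents: 5**23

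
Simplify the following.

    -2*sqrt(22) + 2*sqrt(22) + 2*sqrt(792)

2*sqrt(22) = 2*sqrt(22); 2*sqrt(22) = 2*sqrt(22); 2*sqrt(792) = 12*sqrt(22)
Combine: (-2 + 2 + 12)·sqrt(22) = 12*sqrt(22)

12*sqrt(22)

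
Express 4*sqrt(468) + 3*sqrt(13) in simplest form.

4*sqrt(468) = 24*sqrt(13); 3*sqrt(13) = 3*sqrt(13)
Combine: (24 + 3)·sqrt(13) = 27*sqrt(13)

27*sqrt(13)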